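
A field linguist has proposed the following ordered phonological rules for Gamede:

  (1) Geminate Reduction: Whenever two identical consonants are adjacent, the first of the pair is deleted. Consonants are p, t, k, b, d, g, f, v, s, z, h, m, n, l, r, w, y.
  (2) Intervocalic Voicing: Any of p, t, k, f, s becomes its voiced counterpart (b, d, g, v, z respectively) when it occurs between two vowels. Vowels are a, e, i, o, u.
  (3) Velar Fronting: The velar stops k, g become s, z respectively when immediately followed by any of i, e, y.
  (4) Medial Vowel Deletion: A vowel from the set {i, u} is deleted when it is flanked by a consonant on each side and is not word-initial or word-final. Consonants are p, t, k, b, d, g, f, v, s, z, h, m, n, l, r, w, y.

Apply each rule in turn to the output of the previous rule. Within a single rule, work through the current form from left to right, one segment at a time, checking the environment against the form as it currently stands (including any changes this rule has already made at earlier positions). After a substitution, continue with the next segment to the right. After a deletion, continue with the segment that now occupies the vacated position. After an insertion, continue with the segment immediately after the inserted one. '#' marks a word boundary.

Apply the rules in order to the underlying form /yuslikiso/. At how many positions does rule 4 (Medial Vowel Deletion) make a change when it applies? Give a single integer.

(1) Geminate Reduction: no change — [yuslikiso]
(2) Intervocalic Voicing: [yuslikiso] → [yusligizo]
(3) Velar Fronting: [yusligizo] → [yuslizizo]
(4) Medial Vowel Deletion: [yuslizizo] → [yslzzo]
Rule 4 changed 3 position(s).

3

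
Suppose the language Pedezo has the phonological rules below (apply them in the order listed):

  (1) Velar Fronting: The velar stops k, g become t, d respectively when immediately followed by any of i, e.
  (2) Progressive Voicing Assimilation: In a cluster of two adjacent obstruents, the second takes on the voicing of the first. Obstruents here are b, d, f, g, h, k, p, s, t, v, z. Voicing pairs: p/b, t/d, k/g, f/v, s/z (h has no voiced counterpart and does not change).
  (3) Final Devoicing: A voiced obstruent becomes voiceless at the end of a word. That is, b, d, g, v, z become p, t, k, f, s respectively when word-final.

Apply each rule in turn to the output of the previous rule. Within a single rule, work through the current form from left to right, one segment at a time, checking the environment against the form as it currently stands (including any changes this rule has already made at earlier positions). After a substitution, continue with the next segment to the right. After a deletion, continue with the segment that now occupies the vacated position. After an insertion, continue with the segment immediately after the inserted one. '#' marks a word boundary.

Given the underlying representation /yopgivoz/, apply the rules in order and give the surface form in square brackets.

(1) Velar Fronting: [yopgivoz] → [yopdivoz]
(2) Progressive Voicing Assimilation: [yopdivoz] → [yoptivoz]
(3) Final Devoicing: [yoptivoz] → [yoptivos]

[yoptivos]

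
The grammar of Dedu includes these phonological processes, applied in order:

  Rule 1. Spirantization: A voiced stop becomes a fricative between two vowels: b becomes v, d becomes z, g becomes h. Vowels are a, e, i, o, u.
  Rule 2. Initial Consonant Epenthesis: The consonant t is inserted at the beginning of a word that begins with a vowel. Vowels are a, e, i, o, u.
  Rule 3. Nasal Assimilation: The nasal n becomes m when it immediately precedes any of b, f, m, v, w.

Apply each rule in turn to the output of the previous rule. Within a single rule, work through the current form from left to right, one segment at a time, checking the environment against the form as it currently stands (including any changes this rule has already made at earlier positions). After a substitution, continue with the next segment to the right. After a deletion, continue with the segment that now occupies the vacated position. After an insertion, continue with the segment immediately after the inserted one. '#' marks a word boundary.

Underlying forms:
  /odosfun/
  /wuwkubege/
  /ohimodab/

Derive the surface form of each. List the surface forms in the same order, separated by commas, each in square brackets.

[tozosfun], [wuwkuvehe], [tohimozab]

/odosfun/:
  Rule 1 Spirantization: [odosfun] → [ozosfun]
  Rule 2 Initial Consonant Epenthesis: [ozosfun] → [tozosfun]
  Rule 3 Nasal Assimilation: no change — [tozosfun]
/wuwkubege/:
  Rule 1 Spirantization: [wuwkubege] → [wuwkuvehe]
  Rule 2 Initial Consonant Epenthesis: no change — [wuwkuvehe]
  Rule 3 Nasal Assimilation: no change — [wuwkuvehe]
/ohimodab/:
  Rule 1 Spirantization: [ohimodab] → [ohimozab]
  Rule 2 Initial Consonant Epenthesis: [ohimozab] → [tohimozab]
  Rule 3 Nasal Assimilation: no change — [tohimozab]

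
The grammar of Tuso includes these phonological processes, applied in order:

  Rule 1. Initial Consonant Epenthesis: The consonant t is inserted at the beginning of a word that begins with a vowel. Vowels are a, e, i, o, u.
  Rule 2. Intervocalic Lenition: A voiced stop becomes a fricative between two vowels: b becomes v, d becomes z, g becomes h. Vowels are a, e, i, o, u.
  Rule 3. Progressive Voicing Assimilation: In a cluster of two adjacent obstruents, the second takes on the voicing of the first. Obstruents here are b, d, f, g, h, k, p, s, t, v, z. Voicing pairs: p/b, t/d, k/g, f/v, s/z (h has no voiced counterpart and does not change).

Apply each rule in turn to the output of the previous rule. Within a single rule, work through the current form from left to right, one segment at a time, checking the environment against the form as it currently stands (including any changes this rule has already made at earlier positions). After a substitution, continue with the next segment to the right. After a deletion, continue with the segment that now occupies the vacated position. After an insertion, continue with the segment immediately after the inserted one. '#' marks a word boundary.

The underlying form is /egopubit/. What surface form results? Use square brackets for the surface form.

[tehopuvit]

Rule 1 Initial Consonant Epenthesis: [egopubit] → [tegopubit]
Rule 2 Intervocalic Lenition: [tegopubit] → [tehopuvit]
Rule 3 Progressive Voicing Assimilation: no change — [tehopuvit]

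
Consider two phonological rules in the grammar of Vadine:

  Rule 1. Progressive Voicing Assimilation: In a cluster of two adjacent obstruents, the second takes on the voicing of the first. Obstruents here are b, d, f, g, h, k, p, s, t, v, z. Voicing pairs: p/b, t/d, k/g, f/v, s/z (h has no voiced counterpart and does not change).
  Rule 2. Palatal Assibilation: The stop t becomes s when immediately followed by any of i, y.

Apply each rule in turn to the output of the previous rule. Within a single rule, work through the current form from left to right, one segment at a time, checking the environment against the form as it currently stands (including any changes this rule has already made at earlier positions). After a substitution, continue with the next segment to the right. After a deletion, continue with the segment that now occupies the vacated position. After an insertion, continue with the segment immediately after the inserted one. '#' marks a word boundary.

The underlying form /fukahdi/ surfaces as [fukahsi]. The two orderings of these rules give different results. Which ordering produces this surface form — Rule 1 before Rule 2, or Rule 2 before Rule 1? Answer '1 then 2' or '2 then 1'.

Order 1 then 2:
  1 Progressive Voicing Assimilation: [fukahdi] → [fukahti]
  2 Palatal Assibilation: [fukahti] → [fukahsi]
  result: [fukahsi]
Order 2 then 1:
  2 Palatal Assibilation: no change — [fukahdi]
  1 Progressive Voicing Assimilation: [fukahdi] → [fukahti]
  result: [fukahti]

1 then 2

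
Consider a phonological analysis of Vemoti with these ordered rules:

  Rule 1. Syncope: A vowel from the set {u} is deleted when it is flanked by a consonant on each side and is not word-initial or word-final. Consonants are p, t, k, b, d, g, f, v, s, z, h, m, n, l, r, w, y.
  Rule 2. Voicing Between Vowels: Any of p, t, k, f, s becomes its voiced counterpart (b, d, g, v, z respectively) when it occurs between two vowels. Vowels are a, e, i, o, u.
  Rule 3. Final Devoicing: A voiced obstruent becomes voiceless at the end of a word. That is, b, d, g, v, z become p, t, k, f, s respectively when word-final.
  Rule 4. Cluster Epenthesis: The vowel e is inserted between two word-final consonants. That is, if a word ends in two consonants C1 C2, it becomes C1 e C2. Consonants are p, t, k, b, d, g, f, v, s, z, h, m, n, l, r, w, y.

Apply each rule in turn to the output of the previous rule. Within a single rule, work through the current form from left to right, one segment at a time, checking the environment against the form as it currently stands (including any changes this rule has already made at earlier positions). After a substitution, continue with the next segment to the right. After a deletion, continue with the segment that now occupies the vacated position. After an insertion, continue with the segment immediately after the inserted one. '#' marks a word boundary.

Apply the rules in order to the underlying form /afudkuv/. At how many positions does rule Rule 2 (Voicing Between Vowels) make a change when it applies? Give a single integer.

0

Rule 1 Syncope: [afudkuv] → [afdkv]
Rule 2 Voicing Between Vowels: no change — [afdkv]
Rule 3 Final Devoicing: [afdkv] → [afdkf]
Rule 4 Cluster Epenthesis: [afdkf] → [afdkef]
Rule Rule 2 changed 0 position(s).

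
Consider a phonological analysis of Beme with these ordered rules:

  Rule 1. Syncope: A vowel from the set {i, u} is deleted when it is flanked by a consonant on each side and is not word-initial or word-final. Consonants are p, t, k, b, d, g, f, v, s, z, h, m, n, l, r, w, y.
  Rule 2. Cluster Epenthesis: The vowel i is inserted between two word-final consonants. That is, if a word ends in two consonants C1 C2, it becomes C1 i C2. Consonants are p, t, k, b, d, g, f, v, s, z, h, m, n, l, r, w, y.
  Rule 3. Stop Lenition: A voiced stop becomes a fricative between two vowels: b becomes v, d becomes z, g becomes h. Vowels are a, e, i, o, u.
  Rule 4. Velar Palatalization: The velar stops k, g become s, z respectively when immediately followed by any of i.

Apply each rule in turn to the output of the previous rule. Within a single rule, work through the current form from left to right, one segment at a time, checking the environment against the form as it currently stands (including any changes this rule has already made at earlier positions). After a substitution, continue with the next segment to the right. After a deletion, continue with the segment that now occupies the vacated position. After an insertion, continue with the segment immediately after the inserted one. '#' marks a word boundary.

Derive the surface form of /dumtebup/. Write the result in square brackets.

[dmtevip]

Rule 1 Syncope: [dumtebup] → [dmtebp]
Rule 2 Cluster Epenthesis: [dmtebp] → [dmtebip]
Rule 3 Stop Lenition: [dmtebip] → [dmtevip]
Rule 4 Velar Palatalization: no change — [dmtevip]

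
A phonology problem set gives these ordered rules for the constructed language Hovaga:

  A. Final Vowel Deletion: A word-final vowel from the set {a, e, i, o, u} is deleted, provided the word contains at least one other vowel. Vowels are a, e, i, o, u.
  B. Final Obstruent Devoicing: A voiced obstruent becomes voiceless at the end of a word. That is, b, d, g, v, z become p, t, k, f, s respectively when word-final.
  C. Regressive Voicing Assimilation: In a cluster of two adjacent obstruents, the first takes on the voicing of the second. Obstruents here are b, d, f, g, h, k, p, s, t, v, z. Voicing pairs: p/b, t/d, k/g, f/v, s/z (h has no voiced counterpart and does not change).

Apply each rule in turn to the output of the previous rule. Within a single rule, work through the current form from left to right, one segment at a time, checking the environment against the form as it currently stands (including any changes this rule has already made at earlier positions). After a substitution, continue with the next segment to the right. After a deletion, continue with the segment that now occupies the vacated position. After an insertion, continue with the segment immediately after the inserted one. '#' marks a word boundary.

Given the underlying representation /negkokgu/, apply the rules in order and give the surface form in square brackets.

A Final Vowel Deletion: [negkokgu] → [negkokg]
B Final Obstruent Devoicing: [negkokg] → [negkokk]
C Regressive Voicing Assimilation: [negkokk] → [nekkokk]

[nekkokk]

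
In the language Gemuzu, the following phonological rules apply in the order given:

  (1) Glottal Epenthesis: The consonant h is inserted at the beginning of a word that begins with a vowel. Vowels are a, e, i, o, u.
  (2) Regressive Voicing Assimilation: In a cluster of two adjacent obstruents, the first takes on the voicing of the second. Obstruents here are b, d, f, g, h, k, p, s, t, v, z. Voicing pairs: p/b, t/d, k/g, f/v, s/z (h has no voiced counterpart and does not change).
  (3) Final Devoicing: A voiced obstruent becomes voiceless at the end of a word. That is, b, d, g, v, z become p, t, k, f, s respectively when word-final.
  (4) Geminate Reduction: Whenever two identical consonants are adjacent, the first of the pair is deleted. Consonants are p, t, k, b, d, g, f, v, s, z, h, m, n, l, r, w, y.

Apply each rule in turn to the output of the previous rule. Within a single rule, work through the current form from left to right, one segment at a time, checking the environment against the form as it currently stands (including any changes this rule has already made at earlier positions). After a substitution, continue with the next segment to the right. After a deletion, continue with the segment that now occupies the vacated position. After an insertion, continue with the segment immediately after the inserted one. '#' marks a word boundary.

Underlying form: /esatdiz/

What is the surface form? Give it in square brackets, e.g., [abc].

[hesadis]

(1) Glottal Epenthesis: [esatdiz] → [hesatdiz]
(2) Regressive Voicing Assimilation: [hesatdiz] → [hesaddiz]
(3) Final Devoicing: [hesaddiz] → [hesaddis]
(4) Geminate Reduction: [hesaddis] → [hesadis]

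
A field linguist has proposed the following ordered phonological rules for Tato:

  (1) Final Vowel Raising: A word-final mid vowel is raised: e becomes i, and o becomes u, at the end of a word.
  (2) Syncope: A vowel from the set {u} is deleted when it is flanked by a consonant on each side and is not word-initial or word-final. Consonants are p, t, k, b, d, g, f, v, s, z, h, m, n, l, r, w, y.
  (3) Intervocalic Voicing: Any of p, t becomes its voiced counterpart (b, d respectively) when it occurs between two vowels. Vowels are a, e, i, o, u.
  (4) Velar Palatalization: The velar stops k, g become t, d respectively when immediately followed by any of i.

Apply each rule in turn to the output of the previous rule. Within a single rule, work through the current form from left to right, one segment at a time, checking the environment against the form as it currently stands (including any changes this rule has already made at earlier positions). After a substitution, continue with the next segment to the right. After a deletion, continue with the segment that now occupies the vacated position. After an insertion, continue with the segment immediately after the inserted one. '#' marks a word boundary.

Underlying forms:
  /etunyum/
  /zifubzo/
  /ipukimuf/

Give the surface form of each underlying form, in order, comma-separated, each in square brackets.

[etnym], [zifbzu], [iptimf]

/etunyum/:
  (1) Final Vowel Raising: no change — [etunyum]
  (2) Syncope: [etunyum] → [etnym]
  (3) Intervocalic Voicing: no change — [etnym]
  (4) Velar Palatalization: no change — [etnym]
/zifubzo/:
  (1) Final Vowel Raising: [zifubzo] → [zifubzu]
  (2) Syncope: [zifubzu] → [zifbzu]
  (3) Intervocalic Voicing: no change — [zifbzu]
  (4) Velar Palatalization: no change — [zifbzu]
/ipukimuf/:
  (1) Final Vowel Raising: no change — [ipukimuf]
  (2) Syncope: [ipukimuf] → [ipkimf]
  (3) Intervocalic Voicing: no change — [ipkimf]
  (4) Velar Palatalization: [ipkimf] → [iptimf]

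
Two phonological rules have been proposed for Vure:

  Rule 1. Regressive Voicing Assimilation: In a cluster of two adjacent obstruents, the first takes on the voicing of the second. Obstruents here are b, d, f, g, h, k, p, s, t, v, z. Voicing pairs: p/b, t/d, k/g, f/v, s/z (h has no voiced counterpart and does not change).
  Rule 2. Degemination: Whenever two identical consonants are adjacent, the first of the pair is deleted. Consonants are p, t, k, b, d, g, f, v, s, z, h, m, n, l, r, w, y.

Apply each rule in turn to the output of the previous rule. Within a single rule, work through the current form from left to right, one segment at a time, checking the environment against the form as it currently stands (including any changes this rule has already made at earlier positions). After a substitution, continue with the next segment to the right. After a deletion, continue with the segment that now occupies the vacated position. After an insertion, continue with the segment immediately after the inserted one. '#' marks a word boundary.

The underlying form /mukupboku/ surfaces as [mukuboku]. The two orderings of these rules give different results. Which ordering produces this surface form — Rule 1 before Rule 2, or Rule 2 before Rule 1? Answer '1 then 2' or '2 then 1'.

1 then 2

Order 1 then 2:
  1 Regressive Voicing Assimilation: [mukupboku] → [mukubboku]
  2 Degemination: [mukubboku] → [mukuboku]
  result: [mukuboku]
Order 2 then 1:
  2 Degemination: no change — [mukupboku]
  1 Regressive Voicing Assimilation: [mukupboku] → [mukubboku]
  result: [mukubboku]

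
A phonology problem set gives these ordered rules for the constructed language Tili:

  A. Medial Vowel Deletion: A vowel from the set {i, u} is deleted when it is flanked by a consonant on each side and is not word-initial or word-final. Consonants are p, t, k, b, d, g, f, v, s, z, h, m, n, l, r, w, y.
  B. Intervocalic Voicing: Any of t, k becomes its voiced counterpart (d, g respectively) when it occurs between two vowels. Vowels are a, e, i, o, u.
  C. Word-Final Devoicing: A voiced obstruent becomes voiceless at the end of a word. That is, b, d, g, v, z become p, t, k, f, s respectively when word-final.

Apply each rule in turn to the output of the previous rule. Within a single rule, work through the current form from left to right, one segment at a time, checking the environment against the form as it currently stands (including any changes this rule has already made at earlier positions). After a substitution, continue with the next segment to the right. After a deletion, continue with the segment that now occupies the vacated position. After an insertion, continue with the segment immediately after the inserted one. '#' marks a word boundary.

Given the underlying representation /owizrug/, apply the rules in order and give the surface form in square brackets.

[owzrk]

A Medial Vowel Deletion: [owizrug] → [owzrg]
B Intervocalic Voicing: no change — [owzrg]
C Word-Final Devoicing: [owzrg] → [owzrk]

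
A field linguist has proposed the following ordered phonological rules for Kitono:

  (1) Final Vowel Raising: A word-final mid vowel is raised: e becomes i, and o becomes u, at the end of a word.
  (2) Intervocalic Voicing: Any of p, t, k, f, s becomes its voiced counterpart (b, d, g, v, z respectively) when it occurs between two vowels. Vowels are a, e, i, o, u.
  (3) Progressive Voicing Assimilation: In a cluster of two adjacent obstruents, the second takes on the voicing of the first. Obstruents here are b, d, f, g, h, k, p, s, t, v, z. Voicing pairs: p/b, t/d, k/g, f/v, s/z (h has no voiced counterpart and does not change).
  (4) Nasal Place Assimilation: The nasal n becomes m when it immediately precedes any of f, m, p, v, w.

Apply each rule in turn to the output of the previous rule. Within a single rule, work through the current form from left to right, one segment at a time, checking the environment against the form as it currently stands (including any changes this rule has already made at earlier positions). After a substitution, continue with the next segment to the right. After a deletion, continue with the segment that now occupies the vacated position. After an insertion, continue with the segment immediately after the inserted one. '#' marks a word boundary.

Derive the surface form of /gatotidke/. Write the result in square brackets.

[gadodidgi]

(1) Final Vowel Raising: [gatotidke] → [gatotidki]
(2) Intervocalic Voicing: [gatotidki] → [gadodidki]
(3) Progressive Voicing Assimilation: [gadodidki] → [gadodidgi]
(4) Nasal Place Assimilation: no change — [gadodidgi]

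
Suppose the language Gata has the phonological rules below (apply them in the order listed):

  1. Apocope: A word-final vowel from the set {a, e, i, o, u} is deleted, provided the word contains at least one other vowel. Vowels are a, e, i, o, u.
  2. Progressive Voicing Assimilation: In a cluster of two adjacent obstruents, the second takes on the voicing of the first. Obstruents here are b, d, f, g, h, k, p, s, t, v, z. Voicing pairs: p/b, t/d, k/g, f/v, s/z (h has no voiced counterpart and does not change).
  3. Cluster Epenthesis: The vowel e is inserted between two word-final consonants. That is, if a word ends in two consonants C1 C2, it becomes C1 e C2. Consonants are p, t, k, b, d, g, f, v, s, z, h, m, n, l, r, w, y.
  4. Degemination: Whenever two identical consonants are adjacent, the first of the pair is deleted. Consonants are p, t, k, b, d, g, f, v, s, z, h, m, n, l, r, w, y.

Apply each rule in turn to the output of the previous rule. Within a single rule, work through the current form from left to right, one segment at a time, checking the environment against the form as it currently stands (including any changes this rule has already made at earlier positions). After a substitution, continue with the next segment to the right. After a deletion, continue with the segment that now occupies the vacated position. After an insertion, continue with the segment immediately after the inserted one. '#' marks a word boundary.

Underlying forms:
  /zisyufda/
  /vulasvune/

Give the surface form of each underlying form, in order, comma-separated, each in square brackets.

/zisyufda/:
  1 Apocope: [zisyufda] → [zisyufd]
  2 Progressive Voicing Assimilation: [zisyufd] → [zisyuft]
  3 Cluster Epenthesis: [zisyuft] → [zisyufet]
  4 Degemination: no change — [zisyufet]
/vulasvune/:
  1 Apocope: [vulasvune] → [vulasvun]
  2 Progressive Voicing Assimilation: [vulasvun] → [vulasfun]
  3 Cluster Epenthesis: no change — [vulasfun]
  4 Degemination: no change — [vulasfun]

[zisyufet], [vulasfun]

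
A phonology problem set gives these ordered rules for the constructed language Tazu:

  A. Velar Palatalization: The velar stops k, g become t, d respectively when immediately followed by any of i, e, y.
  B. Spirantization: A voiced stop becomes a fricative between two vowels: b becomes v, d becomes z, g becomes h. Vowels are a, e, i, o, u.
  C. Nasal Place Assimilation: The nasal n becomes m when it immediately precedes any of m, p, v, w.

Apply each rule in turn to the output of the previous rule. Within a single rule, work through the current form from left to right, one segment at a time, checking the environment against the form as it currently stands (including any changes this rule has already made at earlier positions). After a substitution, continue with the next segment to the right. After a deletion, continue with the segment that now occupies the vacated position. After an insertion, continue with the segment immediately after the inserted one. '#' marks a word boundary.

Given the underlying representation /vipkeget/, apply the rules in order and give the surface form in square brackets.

[viptezet]

A Velar Palatalization: [vipkeget] → [viptedet]
B Spirantization: [viptedet] → [viptezet]
C Nasal Place Assimilation: no change — [viptezet]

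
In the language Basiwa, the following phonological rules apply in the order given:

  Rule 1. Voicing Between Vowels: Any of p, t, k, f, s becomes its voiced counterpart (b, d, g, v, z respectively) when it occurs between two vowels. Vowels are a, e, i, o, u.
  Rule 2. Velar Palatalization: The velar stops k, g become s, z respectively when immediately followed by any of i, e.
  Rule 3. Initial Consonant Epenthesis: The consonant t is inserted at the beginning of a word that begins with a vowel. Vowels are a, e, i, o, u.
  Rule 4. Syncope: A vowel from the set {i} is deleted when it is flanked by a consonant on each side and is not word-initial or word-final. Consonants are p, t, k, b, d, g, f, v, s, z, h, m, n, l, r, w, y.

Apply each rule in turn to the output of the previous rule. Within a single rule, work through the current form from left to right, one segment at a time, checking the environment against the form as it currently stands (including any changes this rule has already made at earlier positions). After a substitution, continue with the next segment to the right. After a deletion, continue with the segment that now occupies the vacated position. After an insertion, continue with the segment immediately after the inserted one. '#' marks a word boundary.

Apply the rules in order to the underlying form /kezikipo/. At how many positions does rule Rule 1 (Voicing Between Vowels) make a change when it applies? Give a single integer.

2

Rule 1 Voicing Between Vowels: [kezikipo] → [kezigibo]
Rule 2 Velar Palatalization: [kezigibo] → [sezizibo]
Rule 3 Initial Consonant Epenthesis: no change — [sezizibo]
Rule 4 Syncope: [sezizibo] → [sezzbo]
Rule Rule 1 changed 2 position(s).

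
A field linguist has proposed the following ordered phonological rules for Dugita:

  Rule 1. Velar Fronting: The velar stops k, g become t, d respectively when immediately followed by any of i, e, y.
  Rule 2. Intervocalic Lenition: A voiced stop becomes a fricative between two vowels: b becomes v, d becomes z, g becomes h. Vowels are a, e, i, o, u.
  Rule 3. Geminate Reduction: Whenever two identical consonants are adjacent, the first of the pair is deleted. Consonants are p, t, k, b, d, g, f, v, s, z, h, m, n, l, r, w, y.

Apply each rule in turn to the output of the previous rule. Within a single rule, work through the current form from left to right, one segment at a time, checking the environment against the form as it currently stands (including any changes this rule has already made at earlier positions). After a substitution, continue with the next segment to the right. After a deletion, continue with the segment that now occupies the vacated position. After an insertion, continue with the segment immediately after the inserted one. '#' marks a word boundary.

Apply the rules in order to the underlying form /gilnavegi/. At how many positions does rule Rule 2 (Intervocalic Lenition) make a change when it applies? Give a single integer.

Rule 1 Velar Fronting: [gilnavegi] → [dilnavedi]
Rule 2 Intervocalic Lenition: [dilnavedi] → [dilnavezi]
Rule 3 Geminate Reduction: no change — [dilnavezi]
Rule Rule 2 changed 1 position(s).

1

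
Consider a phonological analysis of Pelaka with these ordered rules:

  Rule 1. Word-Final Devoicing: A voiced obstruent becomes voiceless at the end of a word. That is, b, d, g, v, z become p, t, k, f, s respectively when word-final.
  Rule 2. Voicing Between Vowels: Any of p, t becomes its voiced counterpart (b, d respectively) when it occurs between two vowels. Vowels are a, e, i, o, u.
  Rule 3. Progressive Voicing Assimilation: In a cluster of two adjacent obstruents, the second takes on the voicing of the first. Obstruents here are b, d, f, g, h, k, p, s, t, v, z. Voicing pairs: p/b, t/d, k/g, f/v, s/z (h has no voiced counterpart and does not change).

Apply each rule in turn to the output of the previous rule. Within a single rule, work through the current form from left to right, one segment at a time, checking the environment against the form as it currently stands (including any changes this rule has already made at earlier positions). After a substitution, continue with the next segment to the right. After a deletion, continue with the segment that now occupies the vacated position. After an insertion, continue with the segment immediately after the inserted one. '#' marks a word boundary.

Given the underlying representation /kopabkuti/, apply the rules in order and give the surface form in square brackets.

Rule 1 Word-Final Devoicing: no change — [kopabkuti]
Rule 2 Voicing Between Vowels: [kopabkuti] → [kobabkudi]
Rule 3 Progressive Voicing Assimilation: [kobabkudi] → [kobabgudi]

[kobabgudi]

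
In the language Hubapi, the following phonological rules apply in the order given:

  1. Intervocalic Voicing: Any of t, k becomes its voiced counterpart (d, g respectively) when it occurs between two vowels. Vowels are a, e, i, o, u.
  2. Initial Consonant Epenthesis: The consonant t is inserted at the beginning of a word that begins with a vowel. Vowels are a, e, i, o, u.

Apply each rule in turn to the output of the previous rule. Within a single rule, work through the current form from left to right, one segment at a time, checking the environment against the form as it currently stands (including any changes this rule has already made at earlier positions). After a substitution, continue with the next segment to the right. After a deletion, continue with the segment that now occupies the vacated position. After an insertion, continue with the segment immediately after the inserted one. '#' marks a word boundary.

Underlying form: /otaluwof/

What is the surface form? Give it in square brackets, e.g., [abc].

1 Intervocalic Voicing: [otaluwof] → [odaluwof]
2 Initial Consonant Epenthesis: [odaluwof] → [todaluwof]

[todaluwof]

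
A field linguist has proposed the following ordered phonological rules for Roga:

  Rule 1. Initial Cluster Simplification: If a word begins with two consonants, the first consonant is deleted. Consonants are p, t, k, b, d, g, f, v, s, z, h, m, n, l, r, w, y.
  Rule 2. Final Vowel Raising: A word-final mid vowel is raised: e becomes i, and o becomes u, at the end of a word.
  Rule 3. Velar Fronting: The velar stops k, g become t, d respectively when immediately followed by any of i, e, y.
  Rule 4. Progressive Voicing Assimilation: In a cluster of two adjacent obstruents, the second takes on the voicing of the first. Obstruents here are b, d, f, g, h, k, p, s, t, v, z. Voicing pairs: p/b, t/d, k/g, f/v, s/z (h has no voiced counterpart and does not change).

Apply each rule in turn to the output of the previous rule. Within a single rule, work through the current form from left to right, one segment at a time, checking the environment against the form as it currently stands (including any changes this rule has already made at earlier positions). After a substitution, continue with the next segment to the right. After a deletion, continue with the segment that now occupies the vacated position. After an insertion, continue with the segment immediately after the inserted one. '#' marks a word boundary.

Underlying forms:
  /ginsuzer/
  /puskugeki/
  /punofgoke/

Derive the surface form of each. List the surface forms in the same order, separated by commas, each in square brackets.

[dinsuzer], [puskudeti], [punofkoti]

/ginsuzer/:
  Rule 1 Initial Cluster Simplification: no change — [ginsuzer]
  Rule 2 Final Vowel Raising: no change — [ginsuzer]
  Rule 3 Velar Fronting: [ginsuzer] → [dinsuzer]
  Rule 4 Progressive Voicing Assimilation: no change — [dinsuzer]
/puskugeki/:
  Rule 1 Initial Cluster Simplification: no change — [puskugeki]
  Rule 2 Final Vowel Raising: no change — [puskugeki]
  Rule 3 Velar Fronting: [puskugeki] → [puskudeti]
  Rule 4 Progressive Voicing Assimilation: no change — [puskudeti]
/punofgoke/:
  Rule 1 Initial Cluster Simplification: no change — [punofgoke]
  Rule 2 Final Vowel Raising: [punofgoke] → [punofgoki]
  Rule 3 Velar Fronting: [punofgoki] → [punofgoti]
  Rule 4 Progressive Voicing Assimilation: [punofgoti] → [punofkoti]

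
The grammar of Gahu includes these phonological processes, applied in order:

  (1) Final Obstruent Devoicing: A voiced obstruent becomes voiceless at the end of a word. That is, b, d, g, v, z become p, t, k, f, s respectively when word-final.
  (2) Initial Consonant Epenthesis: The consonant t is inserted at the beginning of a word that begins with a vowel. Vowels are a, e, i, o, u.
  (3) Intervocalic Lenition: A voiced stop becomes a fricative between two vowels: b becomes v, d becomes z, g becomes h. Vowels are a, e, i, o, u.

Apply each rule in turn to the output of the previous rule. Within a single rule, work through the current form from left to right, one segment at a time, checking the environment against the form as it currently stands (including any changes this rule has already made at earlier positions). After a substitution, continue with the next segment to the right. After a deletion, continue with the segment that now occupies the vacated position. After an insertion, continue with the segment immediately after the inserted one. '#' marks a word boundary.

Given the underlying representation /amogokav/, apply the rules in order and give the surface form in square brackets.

(1) Final Obstruent Devoicing: [amogokav] → [amogokaf]
(2) Initial Consonant Epenthesis: [amogokaf] → [tamogokaf]
(3) Intervocalic Lenition: [tamogokaf] → [tamohokaf]

[tamohokaf]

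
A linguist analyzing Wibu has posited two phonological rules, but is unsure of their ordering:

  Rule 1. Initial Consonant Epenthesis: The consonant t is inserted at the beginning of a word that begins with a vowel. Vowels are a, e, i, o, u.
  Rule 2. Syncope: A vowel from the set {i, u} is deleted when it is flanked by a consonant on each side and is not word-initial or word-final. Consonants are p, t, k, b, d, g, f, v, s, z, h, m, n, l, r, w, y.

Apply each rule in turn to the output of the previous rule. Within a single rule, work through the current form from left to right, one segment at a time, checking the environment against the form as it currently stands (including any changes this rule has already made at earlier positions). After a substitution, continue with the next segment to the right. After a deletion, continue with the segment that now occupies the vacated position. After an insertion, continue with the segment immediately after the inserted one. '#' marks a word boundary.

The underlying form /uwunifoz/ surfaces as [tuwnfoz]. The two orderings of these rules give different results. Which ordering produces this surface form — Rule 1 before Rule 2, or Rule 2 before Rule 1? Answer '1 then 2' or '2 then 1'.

Order 1 then 2:
  1 Initial Consonant Epenthesis: [uwunifoz] → [tuwunifoz]
  2 Syncope: [tuwunifoz] → [twnfoz]
  result: [twnfoz]
Order 2 then 1:
  2 Syncope: [uwunifoz] → [uwnfoz]
  1 Initial Consonant Epenthesis: [uwnfoz] → [tuwnfoz]
  result: [tuwnfoz]

2 then 1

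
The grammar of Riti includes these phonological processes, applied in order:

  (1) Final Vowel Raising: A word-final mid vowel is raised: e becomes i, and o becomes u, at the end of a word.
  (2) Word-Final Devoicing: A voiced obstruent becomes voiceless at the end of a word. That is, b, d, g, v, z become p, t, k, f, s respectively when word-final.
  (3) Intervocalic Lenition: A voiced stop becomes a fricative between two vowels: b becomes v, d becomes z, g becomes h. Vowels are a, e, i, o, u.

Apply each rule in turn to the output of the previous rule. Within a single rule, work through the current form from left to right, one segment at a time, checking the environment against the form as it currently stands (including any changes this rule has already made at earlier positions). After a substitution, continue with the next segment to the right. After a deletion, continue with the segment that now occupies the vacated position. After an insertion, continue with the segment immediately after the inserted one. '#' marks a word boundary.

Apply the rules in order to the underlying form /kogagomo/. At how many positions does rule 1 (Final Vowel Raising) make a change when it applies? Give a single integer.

1

(1) Final Vowel Raising: [kogagomo] → [kogagomu]
(2) Word-Final Devoicing: no change — [kogagomu]
(3) Intervocalic Lenition: [kogagomu] → [kohahomu]
Rule 1 changed 1 position(s).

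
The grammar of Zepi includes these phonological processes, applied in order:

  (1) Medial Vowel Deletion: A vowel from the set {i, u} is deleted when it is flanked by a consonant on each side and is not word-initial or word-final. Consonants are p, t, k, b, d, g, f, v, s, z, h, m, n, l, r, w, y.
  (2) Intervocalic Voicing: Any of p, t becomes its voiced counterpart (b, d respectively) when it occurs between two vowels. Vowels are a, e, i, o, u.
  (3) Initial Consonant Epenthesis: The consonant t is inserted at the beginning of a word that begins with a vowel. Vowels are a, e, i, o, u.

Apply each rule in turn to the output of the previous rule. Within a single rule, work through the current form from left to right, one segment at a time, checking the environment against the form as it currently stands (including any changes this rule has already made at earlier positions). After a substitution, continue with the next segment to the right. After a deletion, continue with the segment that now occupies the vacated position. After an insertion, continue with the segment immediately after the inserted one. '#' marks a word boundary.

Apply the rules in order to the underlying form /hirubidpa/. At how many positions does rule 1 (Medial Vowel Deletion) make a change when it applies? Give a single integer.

3

(1) Medial Vowel Deletion: [hirubidpa] → [hrbdpa]
(2) Intervocalic Voicing: no change — [hrbdpa]
(3) Initial Consonant Epenthesis: no change — [hrbdpa]
Rule 1 changed 3 position(s).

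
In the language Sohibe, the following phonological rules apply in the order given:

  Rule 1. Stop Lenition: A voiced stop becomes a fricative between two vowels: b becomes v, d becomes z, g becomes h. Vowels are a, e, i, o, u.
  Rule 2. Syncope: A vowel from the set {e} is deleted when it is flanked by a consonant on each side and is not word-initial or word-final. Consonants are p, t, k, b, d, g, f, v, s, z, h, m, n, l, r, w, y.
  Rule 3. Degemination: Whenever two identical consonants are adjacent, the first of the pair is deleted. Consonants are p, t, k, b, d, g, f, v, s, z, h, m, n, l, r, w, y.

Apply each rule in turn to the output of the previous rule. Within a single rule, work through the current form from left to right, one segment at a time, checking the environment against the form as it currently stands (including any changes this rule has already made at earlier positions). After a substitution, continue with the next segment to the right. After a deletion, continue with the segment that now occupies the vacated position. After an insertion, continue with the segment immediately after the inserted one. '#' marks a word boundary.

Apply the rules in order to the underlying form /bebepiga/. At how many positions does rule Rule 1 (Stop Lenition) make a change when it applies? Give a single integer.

Rule 1 Stop Lenition: [bebepiga] → [bevepiha]
Rule 2 Syncope: [bevepiha] → [bvpiha]
Rule 3 Degemination: no change — [bvpiha]
Rule Rule 1 changed 2 position(s).

2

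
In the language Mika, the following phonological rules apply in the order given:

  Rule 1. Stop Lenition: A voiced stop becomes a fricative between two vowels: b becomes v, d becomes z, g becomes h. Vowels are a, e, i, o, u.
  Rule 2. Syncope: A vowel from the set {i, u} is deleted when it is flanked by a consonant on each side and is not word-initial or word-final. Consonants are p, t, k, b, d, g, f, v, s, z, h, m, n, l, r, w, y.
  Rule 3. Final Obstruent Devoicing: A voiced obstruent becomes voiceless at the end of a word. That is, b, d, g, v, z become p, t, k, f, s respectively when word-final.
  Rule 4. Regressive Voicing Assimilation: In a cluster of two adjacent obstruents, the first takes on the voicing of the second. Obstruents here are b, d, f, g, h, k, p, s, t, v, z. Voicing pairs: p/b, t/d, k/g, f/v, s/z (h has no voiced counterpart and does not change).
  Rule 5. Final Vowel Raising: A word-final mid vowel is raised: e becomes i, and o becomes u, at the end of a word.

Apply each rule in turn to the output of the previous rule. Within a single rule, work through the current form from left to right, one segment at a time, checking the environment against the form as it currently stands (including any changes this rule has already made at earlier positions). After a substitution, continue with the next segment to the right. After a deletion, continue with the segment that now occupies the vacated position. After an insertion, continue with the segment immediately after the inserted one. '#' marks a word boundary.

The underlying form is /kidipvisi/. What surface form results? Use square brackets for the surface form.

Rule 1 Stop Lenition: [kidipvisi] → [kizipvisi]
Rule 2 Syncope: [kizipvisi] → [kzpvsi]
Rule 3 Final Obstruent Devoicing: no change — [kzpvsi]
Rule 4 Regressive Voicing Assimilation: [kzpvsi] → [gsbfsi]
Rule 5 Final Vowel Raising: no change — [gsbfsi]

[gsbfsi]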